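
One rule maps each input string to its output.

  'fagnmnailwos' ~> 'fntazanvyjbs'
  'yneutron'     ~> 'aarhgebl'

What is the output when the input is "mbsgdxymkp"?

coftqklzxz

The rule is to swap the first and last characters, then shift every letter 13 places forward in the alphabet (wrapping around) — i.e. ROT13.
Applying both steps to "mbsgdxymkp": "pbsgdxymkm", then "coftqklzxz".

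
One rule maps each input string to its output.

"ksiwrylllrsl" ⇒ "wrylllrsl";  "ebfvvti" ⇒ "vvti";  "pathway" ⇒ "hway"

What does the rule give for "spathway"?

thway

The transformation: delete the first 3 characters.
Applying that to "spathway" gives "thway".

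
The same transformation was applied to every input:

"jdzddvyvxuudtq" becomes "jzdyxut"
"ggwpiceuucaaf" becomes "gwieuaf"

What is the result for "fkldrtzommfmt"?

flrzmft

The transformation: keep every other character starting from the first (positions 1st, 3rd, 5th, ...).
On "fkldrtzommfmt" that produces "flrzmft".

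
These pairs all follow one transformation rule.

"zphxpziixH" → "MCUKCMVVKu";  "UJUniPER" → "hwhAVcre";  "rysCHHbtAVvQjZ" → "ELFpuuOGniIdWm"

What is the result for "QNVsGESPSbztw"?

daiFtrfcfOMGJ

What's happening: shift every letter 13 places forward in the alphabet (wrapping around) — i.e. ROT13, then flip the case of every letter.
Applying both steps to "QNVsGESPSbztw": "DAIfTRFCFomgj", then "daiFtrfcfOMGJ".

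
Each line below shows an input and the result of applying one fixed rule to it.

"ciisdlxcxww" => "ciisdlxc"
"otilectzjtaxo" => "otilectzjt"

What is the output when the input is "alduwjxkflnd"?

alduwjxkf

The transformation: delete the last 3 characters.
"alduwjxkflnd" → "alduwjxkf".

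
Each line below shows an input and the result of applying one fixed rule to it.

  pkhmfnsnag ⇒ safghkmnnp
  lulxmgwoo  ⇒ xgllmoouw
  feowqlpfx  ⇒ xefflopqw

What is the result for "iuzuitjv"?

ziijtuuv

The rule is to sort the characters into alphabetical order, then move the last character to the front.
"iuzuitjv" → "iijtuuvz" → "ziijtuuv".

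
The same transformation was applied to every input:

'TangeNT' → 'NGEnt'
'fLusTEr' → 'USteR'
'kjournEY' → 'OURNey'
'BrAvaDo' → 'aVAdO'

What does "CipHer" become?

The transformation: delete the first 2 characters, then flip the case of every letter.
Applying that to "CipHer" gives "PhER".

PhER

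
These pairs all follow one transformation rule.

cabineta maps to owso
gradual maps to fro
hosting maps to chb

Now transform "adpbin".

Rule — keep every other character starting from the second (positions 2nd, 4th, 6th, ...), then shift every letter 12 places backward in the alphabet (wrapping around).
On "adpbin": the first step gives "dbn", and the second then gives "rpb".

rpb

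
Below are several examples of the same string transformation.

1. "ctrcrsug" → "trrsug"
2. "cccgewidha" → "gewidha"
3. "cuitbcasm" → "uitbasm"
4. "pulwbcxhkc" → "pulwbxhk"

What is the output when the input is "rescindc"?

resind

The pattern: remove every "c".
Doing the same to "rescindc": "resind".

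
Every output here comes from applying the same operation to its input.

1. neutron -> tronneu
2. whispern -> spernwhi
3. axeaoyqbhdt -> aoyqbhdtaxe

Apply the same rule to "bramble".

mblebra

Looking at the pairs, the operation is to move the first 3 characters to the end (rotate left by 3).
"bramble" → "mblebra".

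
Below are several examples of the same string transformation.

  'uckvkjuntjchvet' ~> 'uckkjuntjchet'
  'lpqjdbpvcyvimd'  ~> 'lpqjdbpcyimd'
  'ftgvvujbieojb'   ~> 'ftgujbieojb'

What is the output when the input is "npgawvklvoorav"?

The rule is to remove every "v".
Doing the same to "npgawvklvoorav": "npgawkloora".

npgawkloora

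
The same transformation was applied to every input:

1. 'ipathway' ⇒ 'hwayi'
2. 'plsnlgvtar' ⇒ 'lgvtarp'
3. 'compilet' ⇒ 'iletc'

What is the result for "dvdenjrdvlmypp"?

njrdvlmyppd

The pattern: move the first character to the end, then delete the first 3 characters.
On "dvdenjrdvlmypp" that produces "njrdvlmyppd".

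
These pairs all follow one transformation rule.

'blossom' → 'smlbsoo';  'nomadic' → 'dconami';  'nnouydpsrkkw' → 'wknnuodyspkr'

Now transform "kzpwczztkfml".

lmzkwpzctzfk

Each output is the input with this applied: swap each adjacent pair of characters (1↔2, 3↔4, ...), then move the last 2 characters to the front (rotate right by 2).
For "kzpwczztkfml", step one produces "zkwpzctzfklm"; step two turns that into "lmzkwpzctzfk".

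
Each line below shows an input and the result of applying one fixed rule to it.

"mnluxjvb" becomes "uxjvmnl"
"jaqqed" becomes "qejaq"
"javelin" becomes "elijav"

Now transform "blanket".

nkebla

In each case the input is transformed by: delete the last character, then move the first 3 characters to the end (rotate left by 3).
"blanket" → "blanke" → "nkebla".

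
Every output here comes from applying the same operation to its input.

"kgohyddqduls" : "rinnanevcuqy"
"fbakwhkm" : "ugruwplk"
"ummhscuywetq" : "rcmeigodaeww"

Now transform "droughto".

In each case the input is transformed by: move the first 3 characters to the end (rotate left by 3), then shift every letter 10 places forward in the alphabet (wrapping around).
For "droughto", step one produces "ughtodro"; step two turns that into "eqrdynby".
(Check on "kgohyddqduls": → "hyddqdulskgo" → "rinnanevcuqy" ✓)

eqrdynby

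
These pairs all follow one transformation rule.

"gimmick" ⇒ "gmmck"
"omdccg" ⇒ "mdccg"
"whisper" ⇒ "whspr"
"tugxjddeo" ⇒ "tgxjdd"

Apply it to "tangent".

The rule is to remove every vowel.
So "tangent" becomes "tngnt".

tngnt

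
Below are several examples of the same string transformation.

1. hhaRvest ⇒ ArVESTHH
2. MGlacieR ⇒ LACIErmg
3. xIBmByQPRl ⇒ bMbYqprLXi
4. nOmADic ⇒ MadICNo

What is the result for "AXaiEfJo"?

What's happening: move the first 2 characters to the end (rotate left by 2), then flip the case of every letter.
On "AXaiEfJo": the first step gives "aiEfJoAX", and the second then gives "AIeFjOax".

AIeFjOax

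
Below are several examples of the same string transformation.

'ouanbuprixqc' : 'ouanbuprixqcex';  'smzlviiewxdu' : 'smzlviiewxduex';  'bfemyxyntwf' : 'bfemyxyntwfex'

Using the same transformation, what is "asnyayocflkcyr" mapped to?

asnyayocflkcyrex

Rule — append "ex".
Doing the same to "asnyayocflkcyr": "asnyayocflkcyrex".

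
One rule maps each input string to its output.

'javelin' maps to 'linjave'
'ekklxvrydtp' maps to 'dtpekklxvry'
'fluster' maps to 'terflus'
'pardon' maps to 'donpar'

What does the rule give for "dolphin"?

The transformation: move the last 3 characters to the front (rotate right by 3).
"dolphin" → "hindolp".

hindolp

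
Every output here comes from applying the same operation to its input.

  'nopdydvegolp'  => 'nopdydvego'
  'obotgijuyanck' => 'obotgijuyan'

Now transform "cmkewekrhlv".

cmkewekrh

In each case the input is transformed by: delete the last 2 characters.
For "cmkewekrhlv" the result is "cmkewekrh".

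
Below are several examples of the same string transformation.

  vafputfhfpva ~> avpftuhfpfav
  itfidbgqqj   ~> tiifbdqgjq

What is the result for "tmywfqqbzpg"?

mtwyqfbqpzg

In each case the input is transformed by: swap each adjacent pair of characters (1↔2, 3↔4, ...).
For "tmywfqqbzpg" the result is "mtwyqfbqpzg".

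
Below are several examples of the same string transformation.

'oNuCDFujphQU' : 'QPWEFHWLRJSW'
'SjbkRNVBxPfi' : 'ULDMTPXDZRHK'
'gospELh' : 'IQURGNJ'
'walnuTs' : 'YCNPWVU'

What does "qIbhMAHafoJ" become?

SKDJOCJCHQL

Looking at the pairs, the operation is to shift every letter 2 places forward in the alphabet (wrapping around), then convert every letter to uppercase.
Starting from "qIbhMAHafoJ": after the first operation, "sKdjOCJchqL"; after the second, "SKDJOCJCHQL".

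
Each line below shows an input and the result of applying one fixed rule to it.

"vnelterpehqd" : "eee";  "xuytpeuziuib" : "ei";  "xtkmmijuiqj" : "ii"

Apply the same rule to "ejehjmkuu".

The pattern: keep one character in every 3, starting at position 3 (positions 3rd, 6th, 9th, ...), then keep only the vowels.
For "ejehjmkuu", step one produces "emu"; step two turns that into "eu".

eu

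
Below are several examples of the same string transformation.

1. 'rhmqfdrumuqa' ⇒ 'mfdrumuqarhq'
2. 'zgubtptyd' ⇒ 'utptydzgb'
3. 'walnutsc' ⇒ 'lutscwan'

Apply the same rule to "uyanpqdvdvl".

In each case the input is transformed by: move the first 3 characters to the end (rotate left by 3), then swap the first and last characters.
Starting from "uyanpqdvdvl": after the first operation, "npqdvdvluya"; after the second, "apqdvdvluyn".
(Check on "zgubtptyd": → "btptydzgu" → "utptydzgb" ✓)

apqdvdvluyn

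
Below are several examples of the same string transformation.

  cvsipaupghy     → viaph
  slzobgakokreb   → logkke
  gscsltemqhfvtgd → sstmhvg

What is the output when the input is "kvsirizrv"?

The rule is to keep every other character starting from the second (positions 2nd, 4th, 6th, ...).
On "kvsirizrv" that produces "viir".

viir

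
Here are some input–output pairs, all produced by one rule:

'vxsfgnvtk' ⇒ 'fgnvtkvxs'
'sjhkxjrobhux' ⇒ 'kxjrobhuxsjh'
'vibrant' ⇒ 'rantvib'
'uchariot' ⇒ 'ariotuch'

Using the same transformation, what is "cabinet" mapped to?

inetcab

Each output is the input with this applied: move the first 3 characters to the end (rotate left by 3).
So "cabinet" becomes "inetcab".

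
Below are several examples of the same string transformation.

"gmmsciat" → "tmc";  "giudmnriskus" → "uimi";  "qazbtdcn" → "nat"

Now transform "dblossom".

mbs

In each case the input is transformed by: keep one character in every 3, starting at position 2 (positions 2nd, 5th, 8th, ...), then move the last character to the front.
Doing the same to "dblossom": "mbs".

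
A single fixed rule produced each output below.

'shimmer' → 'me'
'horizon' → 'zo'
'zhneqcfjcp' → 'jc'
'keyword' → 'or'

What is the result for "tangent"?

The rule is to move the last 3 characters to the front (rotate right by 3), then keep only the first 2 characters.
On "tangent": the first step gives "enttang", and the second then gives "en".
(Check on "shimmer": → "mershim" → "me" ✓)

en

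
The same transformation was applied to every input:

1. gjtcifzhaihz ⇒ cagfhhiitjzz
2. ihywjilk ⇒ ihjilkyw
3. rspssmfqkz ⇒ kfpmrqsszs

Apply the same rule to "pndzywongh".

The rule is to sort the characters into alphabetical order, then swap each adjacent pair of characters (1↔2, 3↔4, ...).
Applying both steps to "pndzywongh": "dghnnopwyz", then "gdnhonwpzy".

gdnhonwpzy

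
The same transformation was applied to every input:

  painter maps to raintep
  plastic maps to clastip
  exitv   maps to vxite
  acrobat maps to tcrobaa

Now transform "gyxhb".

Each output is the input with this applied: swap the first and last characters.
"gyxhb" → "byxhg".

byxhg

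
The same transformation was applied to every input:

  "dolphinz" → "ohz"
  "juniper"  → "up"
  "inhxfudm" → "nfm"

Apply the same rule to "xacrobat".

In each case the input is transformed by: keep one character in every 3, starting at position 2 (positions 2nd, 5th, 8th, ...).
"xacrobat" → "aot".

aot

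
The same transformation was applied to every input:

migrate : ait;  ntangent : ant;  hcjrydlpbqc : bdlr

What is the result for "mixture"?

Looking at the pairs, the operation is to sort the characters into alphabetical order, then keep one character in every 3, starting at position 1 (positions 1st, 4th, 7th, ...).
Working it through for "mixture": intermediate "eimrtux", final "erx".

erx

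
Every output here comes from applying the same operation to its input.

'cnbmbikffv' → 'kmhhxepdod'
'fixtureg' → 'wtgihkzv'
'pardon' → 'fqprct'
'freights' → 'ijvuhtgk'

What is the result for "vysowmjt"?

yolvxauq

In each case the input is transformed by: shift every letter 2 places forward in the alphabet (wrapping around), then swap the front and back halves of the string.
Starting from "vysowmjt": after the first operation, "xauqyolv"; after the second, "yolvxauq".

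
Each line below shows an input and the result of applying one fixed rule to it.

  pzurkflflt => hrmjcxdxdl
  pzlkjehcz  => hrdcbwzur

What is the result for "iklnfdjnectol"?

acdfxvbfwulgd

Looking at the pairs, the operation is to shift every letter 8 places backward in the alphabet (wrapping around).
Doing the same to "iklnfdjnectol": "acdfxvbfwulgd".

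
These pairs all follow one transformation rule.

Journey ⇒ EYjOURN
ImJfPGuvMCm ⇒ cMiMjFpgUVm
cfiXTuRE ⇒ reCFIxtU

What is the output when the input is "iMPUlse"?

SEImpuL

What's happening: move the last 2 characters to the front (rotate right by 2), then flip the case of every letter.
Working it through for "iMPUlse": intermediate "seiMPUl", final "SEImpuL".
(Check on "ImJfPGuvMCm": → "CmImJfPGuvM" → "cMiMjFpgUVm" ✓)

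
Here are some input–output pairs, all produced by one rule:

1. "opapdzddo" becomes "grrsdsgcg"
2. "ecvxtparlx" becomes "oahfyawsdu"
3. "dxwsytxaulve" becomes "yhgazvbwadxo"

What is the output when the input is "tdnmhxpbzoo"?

rrwgqpkasec

The pattern: move the last 2 characters to the front (rotate right by 2), then shift every letter 3 places forward in the alphabet (wrapping around).
Working it through for "tdnmhxpbzoo": intermediate "ootdnmhxpbz", final "rrwgqpkasec".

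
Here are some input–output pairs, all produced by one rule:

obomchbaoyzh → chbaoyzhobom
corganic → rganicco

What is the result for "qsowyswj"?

owyswjqs

What's happening: move the last 2 characters to the front (rotate right by 2), then swap the front and back halves of the string.
So "qsowyswj" becomes "owyswjqs".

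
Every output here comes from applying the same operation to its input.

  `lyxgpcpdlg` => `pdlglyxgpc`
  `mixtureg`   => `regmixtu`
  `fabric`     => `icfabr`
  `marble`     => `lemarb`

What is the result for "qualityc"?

tycquali

The rule is to move the first character to the end, then swap the front and back halves of the string.
Doing the same to "qualityc": "tycquali".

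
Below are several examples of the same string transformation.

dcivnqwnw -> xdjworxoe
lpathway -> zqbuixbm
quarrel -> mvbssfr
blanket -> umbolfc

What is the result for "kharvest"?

In each case the input is transformed by: shift every letter 1 place forward in the alphabet (wrapping around), then swap the first and last characters.
On "kharvest": the first step gives "libswftu", and the second then gives "uibswftl".

uibswftl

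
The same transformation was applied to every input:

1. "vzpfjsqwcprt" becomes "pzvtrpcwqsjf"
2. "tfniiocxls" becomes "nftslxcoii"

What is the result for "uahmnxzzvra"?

The rule is to reverse the string, then move the last 3 characters to the front (rotate right by 3).
For "uahmnxzzvra", step one produces "arvzzxnmhau"; step two turns that into "hauarvzzxnm".

hauarvzzxnm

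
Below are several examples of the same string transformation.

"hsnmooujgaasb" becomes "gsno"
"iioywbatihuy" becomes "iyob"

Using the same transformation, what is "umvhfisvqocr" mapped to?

The pattern: keep one character in every 3, starting at position 3 (positions 3rd, 6th, 9th, ...), then move the first 2 characters to the end (rotate left by 2).
For "umvhfisvqocr", step one produces "viqr"; step two turns that into "qrvi".

qrvi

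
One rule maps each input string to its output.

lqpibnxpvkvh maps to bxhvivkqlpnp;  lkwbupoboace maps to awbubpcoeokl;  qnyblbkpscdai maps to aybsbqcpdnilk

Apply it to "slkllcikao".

Rule — sort the characters into alphabetical order, then take characters alternately from the front and the back (1st, last, 2nd, 2nd-last, ...).
Doing the same to "slkllcikao": "ascoilklkl".

ascoilklkl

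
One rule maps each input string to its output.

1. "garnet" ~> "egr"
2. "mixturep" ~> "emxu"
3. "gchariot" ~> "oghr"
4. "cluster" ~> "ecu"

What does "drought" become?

Each output is the input with this applied: move the last 3 characters to the front (rotate right by 3), then keep every other character starting from the second (positions 2nd, 4th, 6th, ...).
On "drought": the first step gives "ghtdrou", and the second then gives "hdo".

hdo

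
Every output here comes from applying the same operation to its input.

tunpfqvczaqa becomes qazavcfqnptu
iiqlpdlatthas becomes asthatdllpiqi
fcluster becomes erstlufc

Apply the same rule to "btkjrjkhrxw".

Looking at the pairs, the operation is to reverse the string, then swap each adjacent pair of characters (1↔2, 3↔4, ...).
Starting from "btkjrjkhrxw": after the first operation, "wxrhkjrjktb"; after the second, "xwhrjkjrtkb".
(Check on "tunpfqvczaqa": → "aqazcvqfpnut" → "qazavcfqnptu" ✓)

xwhrjkjrtkb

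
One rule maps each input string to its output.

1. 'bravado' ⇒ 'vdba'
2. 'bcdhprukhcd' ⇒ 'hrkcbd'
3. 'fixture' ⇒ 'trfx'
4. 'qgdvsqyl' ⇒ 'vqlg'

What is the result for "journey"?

What's happening: move the first 3 characters to the end (rotate left by 3), then keep every other character starting from the first (positions 1st, 3rd, 5th, ...).
"journey" → "rneyjou" → "reju".

reju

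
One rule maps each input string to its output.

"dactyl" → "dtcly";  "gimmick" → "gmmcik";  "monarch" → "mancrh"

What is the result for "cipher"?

chpre

In each case the input is transformed by: swap each adjacent pair of characters (1↔2, 3↔4, ...), then delete the first character.
Applying both steps to "cipher": "ichpre", then "chpre".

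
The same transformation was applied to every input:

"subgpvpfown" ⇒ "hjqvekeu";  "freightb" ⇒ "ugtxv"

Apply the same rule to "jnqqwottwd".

The transformation: delete the last 3 characters, then shift every letter 11 places backward in the alphabet (wrapping around).
So "jnqqwottwd" becomes "ycffldi".

ycffldi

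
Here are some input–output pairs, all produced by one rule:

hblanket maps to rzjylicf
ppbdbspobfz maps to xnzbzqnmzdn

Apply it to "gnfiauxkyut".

rldgysviwse

The pattern: swap the first and last characters, then shift every letter 2 places backward in the alphabet (wrapping around).
Doing the same to "gnfiauxkyut": "rldgysviwse".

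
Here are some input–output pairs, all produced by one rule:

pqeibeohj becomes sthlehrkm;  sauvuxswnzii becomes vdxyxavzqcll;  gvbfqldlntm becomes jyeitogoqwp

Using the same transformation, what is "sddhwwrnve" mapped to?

The pattern: shift every letter 3 places forward in the alphabet (wrapping around).
For "sddhwwrnve" the result is "vggkzzuqyh".

vggkzzuqyh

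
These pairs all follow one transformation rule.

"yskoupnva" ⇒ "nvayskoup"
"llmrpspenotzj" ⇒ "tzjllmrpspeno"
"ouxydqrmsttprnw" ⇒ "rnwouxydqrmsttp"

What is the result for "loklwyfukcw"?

Each output is the input with this applied: move the last 3 characters to the front (rotate right by 3).
Applying that to "loklwyfukcw" gives "kcwloklwyfu".

kcwloklwyfu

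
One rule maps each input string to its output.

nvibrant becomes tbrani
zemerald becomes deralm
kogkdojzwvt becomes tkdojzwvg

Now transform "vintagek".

ktagen

The rule is to delete the first 2 characters, then swap the first and last characters.
For "vintagek", step one produces "ntagek"; step two turns that into "ktagen".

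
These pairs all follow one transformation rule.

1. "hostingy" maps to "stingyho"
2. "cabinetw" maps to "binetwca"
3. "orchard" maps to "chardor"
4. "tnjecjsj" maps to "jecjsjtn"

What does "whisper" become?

isperwh

The rule is to move the first 2 characters to the end (rotate left by 2).
"whisper" → "isperwh".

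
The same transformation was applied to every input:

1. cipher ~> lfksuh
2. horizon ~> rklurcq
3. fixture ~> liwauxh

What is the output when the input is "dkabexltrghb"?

The pattern: swap each adjacent pair of characters (1↔2, 3↔4, ...), then shift every letter 3 places forward in the alphabet (wrapping around).
On "dkabexltrghb" that produces "ngedahwojuek".

ngedahwojuek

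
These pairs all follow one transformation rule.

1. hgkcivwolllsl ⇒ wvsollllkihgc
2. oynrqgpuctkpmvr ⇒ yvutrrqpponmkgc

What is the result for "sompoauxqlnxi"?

xxusqpoonmlia

In each case the input is transformed by: sort the characters into reverse alphabetical order.
For "sompoauxqlnxi" the result is "xxusqpoonmlia".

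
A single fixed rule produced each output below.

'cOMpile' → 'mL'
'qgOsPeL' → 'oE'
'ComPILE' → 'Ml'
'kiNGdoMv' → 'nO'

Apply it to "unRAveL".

rE

The pattern: keep one character in every 3, starting at position 3 (positions 3rd, 6th, 9th, ...), then flip the case of every letter.
For "unRAveL", step one produces "Re"; step two turns that into "rE".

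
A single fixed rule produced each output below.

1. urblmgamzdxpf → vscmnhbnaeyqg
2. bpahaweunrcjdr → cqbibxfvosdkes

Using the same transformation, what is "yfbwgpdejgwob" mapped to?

zgcxhqefkhxpc

The transformation: shift every letter 1 place forward in the alphabet (wrapping around).
Applying that to "yfbwgpdejgwob" gives "zgcxhqefkhxpc".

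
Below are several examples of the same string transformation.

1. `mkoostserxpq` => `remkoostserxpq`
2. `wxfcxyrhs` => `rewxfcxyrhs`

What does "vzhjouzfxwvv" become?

revzhjouzfxwvv

The pattern: prepend "re".
For "vzhjouzfxwvv" the result is "revzhjouzfxwvv".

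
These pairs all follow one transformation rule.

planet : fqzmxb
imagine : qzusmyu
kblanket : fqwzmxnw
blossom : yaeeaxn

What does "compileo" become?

Looking at the pairs, the operation is to reverse the string, then shift every letter 12 places forward in the alphabet (wrapping around).
Applying that to "compileo" gives "aqxubyao".

aqxubyao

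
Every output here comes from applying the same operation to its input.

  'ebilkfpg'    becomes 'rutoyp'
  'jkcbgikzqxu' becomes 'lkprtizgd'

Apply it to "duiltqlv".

What's happening: shift every letter 9 places forward in the alphabet (wrapping around), then delete the first 2 characters.
For "duiltqlv", step one produces "mdruczue"; step two turns that into "ruczue".
(Check on "jkcbgikzqxu": → "stlkprtizgd" → "lkprtizgd" ✓)

ruczue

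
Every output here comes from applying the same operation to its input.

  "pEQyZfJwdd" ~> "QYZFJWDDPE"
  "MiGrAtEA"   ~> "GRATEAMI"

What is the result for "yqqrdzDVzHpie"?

The transformation: move the first 2 characters to the end (rotate left by 2), then convert every letter to uppercase.
"yqqrdzDVzHpie" → "qrdzDVzHpieyq" → "QRDZDVZHPIEYQ".

QRDZDVZHPIEYQ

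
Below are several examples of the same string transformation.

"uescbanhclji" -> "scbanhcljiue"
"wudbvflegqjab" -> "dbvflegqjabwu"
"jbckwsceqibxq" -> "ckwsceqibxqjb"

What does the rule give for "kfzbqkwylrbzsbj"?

zbqkwylrbzsbjkf

What's happening: move the first 2 characters to the end (rotate left by 2).
Applying that to "kfzbqkwylrbzsbj" gives "zbqkwylrbzsbjkf".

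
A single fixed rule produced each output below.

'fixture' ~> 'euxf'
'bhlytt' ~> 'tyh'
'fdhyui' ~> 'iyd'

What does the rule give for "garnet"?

tna

The transformation: reverse the string, then keep every other character starting from the first (positions 1st, 3rd, 5th, ...).
For "garnet", step one produces "tenrag"; step two turns that into "tna".
(Check on "fdhyui": → "iuyhdf" → "iyd" ✓)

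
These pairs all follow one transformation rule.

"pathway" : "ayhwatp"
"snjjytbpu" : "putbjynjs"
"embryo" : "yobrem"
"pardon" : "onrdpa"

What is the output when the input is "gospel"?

elspgo

Looking at the pairs, the operation is to reverse the string, then swap each adjacent pair of characters (1↔2, 3↔4, ...).
On "gospel": the first step gives "lepsog", and the second then gives "elspgo".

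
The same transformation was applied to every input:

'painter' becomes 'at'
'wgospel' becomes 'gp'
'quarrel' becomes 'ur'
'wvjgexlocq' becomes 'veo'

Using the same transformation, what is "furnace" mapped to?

ua

The transformation: keep one character in every 3, starting at position 2 (positions 2nd, 5th, 8th, ...).
Doing the same to "furnace": "ua".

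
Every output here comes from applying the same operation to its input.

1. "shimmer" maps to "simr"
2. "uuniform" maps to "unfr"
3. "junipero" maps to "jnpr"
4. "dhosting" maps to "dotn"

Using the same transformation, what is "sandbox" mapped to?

snbx

Each output is the input with this applied: keep every other character starting from the first (positions 1st, 3rd, 5th, ...).
On "sandbox" that produces "snbx".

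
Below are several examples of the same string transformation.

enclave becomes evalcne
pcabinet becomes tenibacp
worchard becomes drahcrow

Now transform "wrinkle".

elknirw

Each output is the input with this applied: reverse the string.
Applying that to "wrinkle" gives "elknirw".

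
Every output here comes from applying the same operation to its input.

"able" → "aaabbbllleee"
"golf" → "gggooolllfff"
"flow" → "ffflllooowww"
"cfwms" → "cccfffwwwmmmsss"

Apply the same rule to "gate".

The pattern: repeat every character 3 times.
For "gate" the result is "gggaaattteee".

gggaaattteee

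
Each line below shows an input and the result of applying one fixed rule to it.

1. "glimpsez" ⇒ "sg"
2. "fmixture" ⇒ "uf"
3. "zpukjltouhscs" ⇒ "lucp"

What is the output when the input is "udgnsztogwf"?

zgu

The transformation: move the first 3 characters to the end (rotate left by 3), then keep one character in every 3, starting at position 3 (positions 3rd, 6th, 9th, ...).
Starting from "udgnsztogwf": after the first operation, "nsztogwfudg"; after the second, "zgu".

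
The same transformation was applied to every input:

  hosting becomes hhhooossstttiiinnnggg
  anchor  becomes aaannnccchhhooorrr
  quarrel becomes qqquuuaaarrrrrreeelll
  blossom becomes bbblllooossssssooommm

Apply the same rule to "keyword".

kkkeeeyyywwwooorrrddd

Each output is the input with this applied: repeat every character 3 times.
Applying that to "keyword" gives "kkkeeeyyywwwooorrrddd".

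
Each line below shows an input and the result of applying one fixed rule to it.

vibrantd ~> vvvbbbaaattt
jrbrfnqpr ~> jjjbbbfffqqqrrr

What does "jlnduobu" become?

The transformation: keep every other character starting from the first (positions 1st, 3rd, 5th, ...), then repeat every character 3 times.
Starting from "jlnduobu": after the first operation, "jnub"; after the second, "jjjnnnuuubbb".

jjjnnnuuubbb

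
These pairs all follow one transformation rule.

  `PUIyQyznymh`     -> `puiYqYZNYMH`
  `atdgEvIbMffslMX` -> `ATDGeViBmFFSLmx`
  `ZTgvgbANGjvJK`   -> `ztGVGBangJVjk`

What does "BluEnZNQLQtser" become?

In each case the input is transformed by: flip the case of every letter.
Applying that to "BluEnZNQLQtser" gives "bLUeNznqlqTSER".

bLUeNznqlqTSER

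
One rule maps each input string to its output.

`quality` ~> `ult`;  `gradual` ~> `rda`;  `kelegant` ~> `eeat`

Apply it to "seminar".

eia

In each case the input is transformed by: keep every other character starting from the second (positions 2nd, 4th, 6th, ...).
Applying that to "seminar" gives "eia".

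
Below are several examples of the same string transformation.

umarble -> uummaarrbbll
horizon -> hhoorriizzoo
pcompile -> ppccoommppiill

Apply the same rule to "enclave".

eennccllaavv

The rule is to delete the last character, then double every character.
On "enclave": the first step gives "enclav", and the second then gives "eennccllaavv".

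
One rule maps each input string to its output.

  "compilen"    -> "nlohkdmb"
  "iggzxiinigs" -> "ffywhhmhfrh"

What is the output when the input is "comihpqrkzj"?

Looking at the pairs, the operation is to move the first character to the end, then shift every letter 1 place backward in the alphabet (wrapping around).
Applying that to "comihpqrkzj" gives "nlhgopqjyib".

nlhgopqjyib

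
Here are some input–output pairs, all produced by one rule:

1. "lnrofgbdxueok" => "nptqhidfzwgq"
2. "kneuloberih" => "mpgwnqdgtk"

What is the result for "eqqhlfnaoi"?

The rule is to delete the last character, then shift every letter 2 places forward in the alphabet (wrapping around).
"eqqhlfnaoi" → "eqqhlfnao" → "gssjnhpcq".

gssjnhpcq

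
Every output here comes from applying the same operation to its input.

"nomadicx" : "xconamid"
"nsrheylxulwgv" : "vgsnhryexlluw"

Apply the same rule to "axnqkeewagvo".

ovxaqnekwega

What's happening: move the last 2 characters to the front (rotate right by 2), then swap each adjacent pair of characters (1↔2, 3↔4, ...).
On "axnqkeewagvo" that produces "ovxaqnekwega".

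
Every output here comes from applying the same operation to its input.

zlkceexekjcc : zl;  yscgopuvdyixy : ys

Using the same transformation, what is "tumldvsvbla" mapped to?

tu

Looking at the pairs, the operation is to keep only the first 2 characters.
On "tumldvsvbla" that produces "tu".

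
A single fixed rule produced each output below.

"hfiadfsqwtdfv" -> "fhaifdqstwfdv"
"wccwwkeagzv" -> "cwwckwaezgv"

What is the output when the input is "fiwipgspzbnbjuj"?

ifiwgppsbzbnujj

Each output is the input with this applied: swap each adjacent pair of characters (1↔2, 3↔4, ...).
Doing the same to "fiwipgspzbnbjuj": "ifiwgppsbzbnujj".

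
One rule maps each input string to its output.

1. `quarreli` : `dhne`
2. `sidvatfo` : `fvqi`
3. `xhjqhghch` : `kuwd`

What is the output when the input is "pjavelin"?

Looking at the pairs, the operation is to shift every letter 13 places forward in the alphabet (wrapping around) — i.e. ROT13, then keep only the first 4 characters.
For "pjavelin" the result is "cwni".
(Check on "sidvatfo": → "fvqingsb" → "fvqi" ✓)

cwni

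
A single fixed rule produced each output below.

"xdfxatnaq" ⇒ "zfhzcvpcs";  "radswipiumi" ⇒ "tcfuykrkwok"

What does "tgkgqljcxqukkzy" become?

vimisnlezswmmba

The rule is to shift every letter 2 places forward in the alphabet (wrapping around).
Applying that to "tgkgqljcxqukkzy" gives "vimisnlezswmmba".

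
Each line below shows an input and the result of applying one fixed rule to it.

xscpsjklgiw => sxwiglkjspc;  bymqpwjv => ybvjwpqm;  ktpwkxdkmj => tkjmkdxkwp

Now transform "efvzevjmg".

fegmjvezv

The transformation: move the first 2 characters to the end (rotate left by 2), then reverse the string.
Starting from "efvzevjmg": after the first operation, "vzevjmgef"; after the second, "fegmjvezv".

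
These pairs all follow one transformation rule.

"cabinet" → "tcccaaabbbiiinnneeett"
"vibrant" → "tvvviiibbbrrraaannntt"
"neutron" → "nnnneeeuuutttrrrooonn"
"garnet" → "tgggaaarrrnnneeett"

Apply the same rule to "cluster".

Looking at the pairs, the operation is to repeat every character 3 times, then move the last character to the front.
Working it through for "cluster": intermediate "cccllluuusssttteeerrr", final "rcccllluuusssttteeerr".
(Check on "vibrant": → "vvviiibbbrrraaannnttt" → "tvvviiibbbrrraaannntt" ✓)

rcccllluuusssttteeerr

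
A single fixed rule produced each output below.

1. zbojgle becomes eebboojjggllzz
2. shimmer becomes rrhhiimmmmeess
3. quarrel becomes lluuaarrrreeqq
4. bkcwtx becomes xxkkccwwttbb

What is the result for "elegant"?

In each case the input is transformed by: swap the first and last characters, then double every character.
For "elegant", step one produces "tlegane"; step two turns that into "ttlleeggaannee".

ttlleeggaannee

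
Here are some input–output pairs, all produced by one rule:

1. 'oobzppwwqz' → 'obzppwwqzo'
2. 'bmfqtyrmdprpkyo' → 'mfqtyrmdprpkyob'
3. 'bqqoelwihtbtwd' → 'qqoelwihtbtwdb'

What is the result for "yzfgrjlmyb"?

Rule — move the first character to the end.
Doing the same to "yzfgrjlmyb": "zfgrjlmyby".

zfgrjlmyby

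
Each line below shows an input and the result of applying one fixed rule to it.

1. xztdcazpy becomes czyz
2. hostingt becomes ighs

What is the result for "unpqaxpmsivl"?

The transformation: move the first 3 characters to the end (rotate left by 3), then keep every other character starting from the second (positions 2nd, 4th, 6th, ...).
For "unpqaxpmsivl", step one produces "qaxpmsivlunp"; step two turns that into "apsvup".

apsvup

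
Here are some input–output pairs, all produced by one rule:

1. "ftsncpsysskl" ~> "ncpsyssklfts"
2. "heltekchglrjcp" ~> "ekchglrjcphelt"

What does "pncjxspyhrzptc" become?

In each case the input is transformed by: swap the front and back halves of the string, then move the last 3 characters to the front (rotate right by 3).
For "pncjxspyhrzptc", step one produces "yhrzptcpncjxsp"; step two turns that into "xspyhrzptcpncj".
(Check on "heltekchglrjcp": → "hglrjcpheltekc" → "ekchglrjcphelt" ✓)

xspyhrzptcpncj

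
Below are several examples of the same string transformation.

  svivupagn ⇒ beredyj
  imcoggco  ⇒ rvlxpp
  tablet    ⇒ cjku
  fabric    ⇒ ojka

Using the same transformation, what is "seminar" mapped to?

Each output is the input with this applied: delete the last 2 characters, then shift every letter 9 places forward in the alphabet (wrapping around).
Starting from "seminar": after the first operation, "semin"; after the second, "bnvrw".

bnvrw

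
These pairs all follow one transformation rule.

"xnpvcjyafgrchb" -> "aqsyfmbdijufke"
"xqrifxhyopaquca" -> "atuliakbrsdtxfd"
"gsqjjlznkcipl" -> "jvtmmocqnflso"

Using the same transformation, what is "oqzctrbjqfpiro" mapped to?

rtcfwuemtislur

In each case the input is transformed by: shift every letter 3 places forward in the alphabet (wrapping around).
So "oqzctrbjqfpiro" becomes "rtcfwuemtislur".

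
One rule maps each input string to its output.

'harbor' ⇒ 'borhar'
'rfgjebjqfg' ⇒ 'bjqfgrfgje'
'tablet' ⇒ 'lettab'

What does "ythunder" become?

nderythu

Each output is the input with this applied: swap the front and back halves of the string.
Applying that to "ythunder" gives "nderythu".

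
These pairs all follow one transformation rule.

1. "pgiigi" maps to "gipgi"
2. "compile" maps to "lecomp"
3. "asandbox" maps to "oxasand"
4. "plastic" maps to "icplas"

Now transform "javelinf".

nfjavel

Each output is the input with this applied: move the last 3 characters to the front (rotate right by 3), then delete the first character.
For "javelinf" the result is "nfjavel".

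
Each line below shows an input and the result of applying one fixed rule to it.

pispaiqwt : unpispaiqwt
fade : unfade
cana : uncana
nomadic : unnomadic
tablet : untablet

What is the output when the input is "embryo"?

In each case the input is transformed by: prepend "un".
For "embryo" the result is "unembryo".

unembryo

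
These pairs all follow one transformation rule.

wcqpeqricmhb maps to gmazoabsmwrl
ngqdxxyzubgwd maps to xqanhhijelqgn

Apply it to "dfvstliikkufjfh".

npfcdvssuueptpr

The transformation: shift every letter 10 places forward in the alphabet (wrapping around).
"dfvstliikkufjfh" → "npfcdvssuueptpr".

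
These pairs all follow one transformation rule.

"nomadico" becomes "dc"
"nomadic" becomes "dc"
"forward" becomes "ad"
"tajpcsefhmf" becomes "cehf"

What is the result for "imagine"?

The transformation: keep every other character starting from the first (positions 1st, 3rd, 5th, ...), then delete the first 2 characters.
"imagine" → "iaie" → "ie".

ie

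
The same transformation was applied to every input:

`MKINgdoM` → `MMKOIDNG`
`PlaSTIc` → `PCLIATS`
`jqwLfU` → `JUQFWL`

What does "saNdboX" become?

Rule — take characters alternately from the front and the back (1st, last, 2nd, 2nd-last, ...), then convert every letter to uppercase.
"saNdboX" → "sXaoNbd" → "SXAONBD".

SXAONBD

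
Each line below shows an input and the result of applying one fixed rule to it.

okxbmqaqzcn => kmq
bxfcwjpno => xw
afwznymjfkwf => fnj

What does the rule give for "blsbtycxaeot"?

Rule — delete the last 2 characters, then keep one character in every 3, starting at position 2 (positions 2nd, 5th, 8th, ...).
"blsbtycxaeot" → "blsbtycxae" → "ltx".

ltx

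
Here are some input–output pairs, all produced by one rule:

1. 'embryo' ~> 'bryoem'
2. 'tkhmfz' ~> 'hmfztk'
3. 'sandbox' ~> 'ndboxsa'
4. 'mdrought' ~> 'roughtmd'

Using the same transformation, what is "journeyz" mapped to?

urneyzjo

Rule — move the first 2 characters to the end (rotate left by 2).
Applying that to "journeyz" gives "urneyzjo".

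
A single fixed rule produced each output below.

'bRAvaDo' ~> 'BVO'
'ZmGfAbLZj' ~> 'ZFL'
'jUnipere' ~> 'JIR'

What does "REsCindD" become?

Each output is the input with this applied: keep one character in every 3, starting at position 1 (positions 1st, 4th, 7th, ...), then convert every letter to uppercase.
Starting from "REsCindD": after the first operation, "RCd"; after the second, "RCD".

RCD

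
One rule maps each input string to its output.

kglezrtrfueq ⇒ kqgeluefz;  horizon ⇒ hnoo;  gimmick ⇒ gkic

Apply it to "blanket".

Rule — take characters alternately from the front and the back (1st, last, 2nd, 2nd-last, ...), then delete the last 3 characters.
Doing the same to "blanket": "btle".
(Check on "kglezrtrfueq": → "kqgeluefzrrt" → "kqgeluefz" ✓)

btle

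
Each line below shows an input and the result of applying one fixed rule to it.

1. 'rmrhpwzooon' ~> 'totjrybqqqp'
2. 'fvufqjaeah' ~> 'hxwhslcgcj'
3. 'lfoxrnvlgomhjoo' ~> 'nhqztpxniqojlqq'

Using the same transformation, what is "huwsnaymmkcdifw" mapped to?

jwyupcaoomefkhy

In each case the input is transformed by: shift every letter 2 places forward in the alphabet (wrapping around).
On "huwsnaymmkcdifw" that produces "jwyupcaoomefkhy".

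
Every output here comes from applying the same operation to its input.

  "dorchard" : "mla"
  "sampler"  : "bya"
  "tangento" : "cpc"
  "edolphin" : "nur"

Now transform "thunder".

The transformation: shift every letter 9 places forward in the alphabet (wrapping around), then keep one character in every 3, starting at position 1 (positions 1st, 4th, 7th, ...).
Doing the same to "thunder": "cwa".

cwa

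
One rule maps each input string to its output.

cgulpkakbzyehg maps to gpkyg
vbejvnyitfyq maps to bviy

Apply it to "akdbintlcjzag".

kilz

The pattern: keep one character in every 3, starting at position 2 (positions 2nd, 5th, 8th, ...).
For "akdbintlcjzag" the result is "kilz".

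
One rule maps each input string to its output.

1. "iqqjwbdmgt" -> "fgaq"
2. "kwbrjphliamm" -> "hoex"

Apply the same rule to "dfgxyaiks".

In each case the input is transformed by: shift every letter 3 places backward in the alphabet (wrapping around), then keep one character in every 3, starting at position 1 (positions 1st, 4th, 7th, ...).
On "dfgxyaiks": the first step gives "acduvxfhp", and the second then gives "auf".
(Check on "iqqjwbdmgt": → "fnngtyajdq" → "fgaq" ✓)

auf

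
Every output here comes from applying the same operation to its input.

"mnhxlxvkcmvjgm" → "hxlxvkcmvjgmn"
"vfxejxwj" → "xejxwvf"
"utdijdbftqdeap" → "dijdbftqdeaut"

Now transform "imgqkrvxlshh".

The rule is to delete the last character, then move the first 2 characters to the end (rotate left by 2).
Starting from "imgqkrvxlshh": after the first operation, "imgqkrvxlsh"; after the second, "gqkrvxlshim".

gqkrvxlshim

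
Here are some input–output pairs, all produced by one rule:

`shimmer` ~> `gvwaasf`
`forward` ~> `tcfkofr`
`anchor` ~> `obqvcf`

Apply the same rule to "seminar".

gsawbof

Each output is the input with this applied: shift every letter 12 places backward in the alphabet (wrapping around).
For "seminar" the result is "gsawbof".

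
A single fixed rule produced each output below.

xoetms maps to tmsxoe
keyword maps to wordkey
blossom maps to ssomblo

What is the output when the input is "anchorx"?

horxanc

Rule — move the first 3 characters to the end (rotate left by 3).
"anchorx" → "horxanc".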